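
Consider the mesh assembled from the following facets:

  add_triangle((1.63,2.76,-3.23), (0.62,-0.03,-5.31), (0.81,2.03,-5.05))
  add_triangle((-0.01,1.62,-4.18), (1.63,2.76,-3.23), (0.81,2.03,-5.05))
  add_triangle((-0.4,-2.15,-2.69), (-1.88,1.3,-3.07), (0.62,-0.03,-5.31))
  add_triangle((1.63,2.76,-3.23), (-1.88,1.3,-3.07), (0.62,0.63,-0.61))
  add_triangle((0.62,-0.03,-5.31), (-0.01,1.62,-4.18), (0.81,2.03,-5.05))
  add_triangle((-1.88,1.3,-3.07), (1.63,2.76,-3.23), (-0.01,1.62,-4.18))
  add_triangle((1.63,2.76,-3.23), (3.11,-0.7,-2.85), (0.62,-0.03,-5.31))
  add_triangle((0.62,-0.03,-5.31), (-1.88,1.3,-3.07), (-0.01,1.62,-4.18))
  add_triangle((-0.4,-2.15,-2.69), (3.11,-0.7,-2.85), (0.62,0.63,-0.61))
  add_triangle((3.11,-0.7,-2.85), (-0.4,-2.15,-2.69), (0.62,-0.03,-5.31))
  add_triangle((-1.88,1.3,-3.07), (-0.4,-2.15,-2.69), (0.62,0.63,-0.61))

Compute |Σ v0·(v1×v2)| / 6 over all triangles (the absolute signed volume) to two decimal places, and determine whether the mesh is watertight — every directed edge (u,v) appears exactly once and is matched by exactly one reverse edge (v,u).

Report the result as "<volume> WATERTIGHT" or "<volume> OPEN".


Per-triangle v0·(v1×v2)/6:
  t1: +1.7407
  t2: +0.7807
  t3: +5.0616
  t4: -0.0216
  t5: +1.2279
  t6: +2.0933
  t7: +7.5868
  t8: +2.6754
  t9: -1.2678
  t10: +5.6792
  t11: -1.9093
Σ = +23.6470 → |volume| = 23.65

Directed edges: 33 total; 3 unmatched, e.g. (0.62,0.63,-0.61)→(1.63,2.76,-3.23) → open.

23.65 OPEN


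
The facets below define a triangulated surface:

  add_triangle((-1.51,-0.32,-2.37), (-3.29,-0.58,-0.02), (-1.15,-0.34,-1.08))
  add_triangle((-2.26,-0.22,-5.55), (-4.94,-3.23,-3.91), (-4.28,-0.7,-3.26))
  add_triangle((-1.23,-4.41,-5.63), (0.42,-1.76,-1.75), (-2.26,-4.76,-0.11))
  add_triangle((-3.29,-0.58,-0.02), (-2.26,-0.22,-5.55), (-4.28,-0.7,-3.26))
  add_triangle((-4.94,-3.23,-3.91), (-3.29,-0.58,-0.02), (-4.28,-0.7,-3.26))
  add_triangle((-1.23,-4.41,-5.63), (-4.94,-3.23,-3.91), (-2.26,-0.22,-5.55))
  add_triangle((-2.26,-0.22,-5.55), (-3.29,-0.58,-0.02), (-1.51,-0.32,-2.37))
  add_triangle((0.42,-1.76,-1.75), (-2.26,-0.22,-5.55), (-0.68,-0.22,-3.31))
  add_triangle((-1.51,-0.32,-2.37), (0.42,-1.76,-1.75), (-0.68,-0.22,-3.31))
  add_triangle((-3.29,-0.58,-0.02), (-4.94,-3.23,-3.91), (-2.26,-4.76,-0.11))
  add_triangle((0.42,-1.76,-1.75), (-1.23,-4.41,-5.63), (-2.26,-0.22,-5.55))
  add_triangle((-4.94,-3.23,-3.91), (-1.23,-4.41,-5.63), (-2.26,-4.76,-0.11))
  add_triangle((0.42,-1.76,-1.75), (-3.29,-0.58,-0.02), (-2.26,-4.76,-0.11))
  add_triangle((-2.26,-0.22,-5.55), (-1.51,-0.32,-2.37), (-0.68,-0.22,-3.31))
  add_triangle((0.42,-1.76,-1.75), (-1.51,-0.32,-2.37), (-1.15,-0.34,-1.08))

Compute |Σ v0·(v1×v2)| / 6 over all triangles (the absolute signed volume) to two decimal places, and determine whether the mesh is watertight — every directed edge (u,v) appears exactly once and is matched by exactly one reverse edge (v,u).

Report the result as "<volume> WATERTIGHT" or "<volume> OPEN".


Per-triangle v0·(v1×v2)/6:
  t1: -0.1460
  t2: +6.6305
  t3: +4.3353
  t4: +0.1509
  t5: +4.2994
  t6: +15.9879
  t7: -0.3943
  t8: +0.9514
  t9: -0.9976
  t10: +9.1548
  t11: +2.7247
  t12: +17.5677
  t13: -4.0946
  t14: -0.1844
  t15: -0.3957
Σ = +55.5899 → |volume| = 55.59

Directed edges: 45 total; 3 unmatched, e.g. (-3.29,-0.58,-0.02)→(-1.15,-0.34,-1.08) → open.

55.59 OPEN


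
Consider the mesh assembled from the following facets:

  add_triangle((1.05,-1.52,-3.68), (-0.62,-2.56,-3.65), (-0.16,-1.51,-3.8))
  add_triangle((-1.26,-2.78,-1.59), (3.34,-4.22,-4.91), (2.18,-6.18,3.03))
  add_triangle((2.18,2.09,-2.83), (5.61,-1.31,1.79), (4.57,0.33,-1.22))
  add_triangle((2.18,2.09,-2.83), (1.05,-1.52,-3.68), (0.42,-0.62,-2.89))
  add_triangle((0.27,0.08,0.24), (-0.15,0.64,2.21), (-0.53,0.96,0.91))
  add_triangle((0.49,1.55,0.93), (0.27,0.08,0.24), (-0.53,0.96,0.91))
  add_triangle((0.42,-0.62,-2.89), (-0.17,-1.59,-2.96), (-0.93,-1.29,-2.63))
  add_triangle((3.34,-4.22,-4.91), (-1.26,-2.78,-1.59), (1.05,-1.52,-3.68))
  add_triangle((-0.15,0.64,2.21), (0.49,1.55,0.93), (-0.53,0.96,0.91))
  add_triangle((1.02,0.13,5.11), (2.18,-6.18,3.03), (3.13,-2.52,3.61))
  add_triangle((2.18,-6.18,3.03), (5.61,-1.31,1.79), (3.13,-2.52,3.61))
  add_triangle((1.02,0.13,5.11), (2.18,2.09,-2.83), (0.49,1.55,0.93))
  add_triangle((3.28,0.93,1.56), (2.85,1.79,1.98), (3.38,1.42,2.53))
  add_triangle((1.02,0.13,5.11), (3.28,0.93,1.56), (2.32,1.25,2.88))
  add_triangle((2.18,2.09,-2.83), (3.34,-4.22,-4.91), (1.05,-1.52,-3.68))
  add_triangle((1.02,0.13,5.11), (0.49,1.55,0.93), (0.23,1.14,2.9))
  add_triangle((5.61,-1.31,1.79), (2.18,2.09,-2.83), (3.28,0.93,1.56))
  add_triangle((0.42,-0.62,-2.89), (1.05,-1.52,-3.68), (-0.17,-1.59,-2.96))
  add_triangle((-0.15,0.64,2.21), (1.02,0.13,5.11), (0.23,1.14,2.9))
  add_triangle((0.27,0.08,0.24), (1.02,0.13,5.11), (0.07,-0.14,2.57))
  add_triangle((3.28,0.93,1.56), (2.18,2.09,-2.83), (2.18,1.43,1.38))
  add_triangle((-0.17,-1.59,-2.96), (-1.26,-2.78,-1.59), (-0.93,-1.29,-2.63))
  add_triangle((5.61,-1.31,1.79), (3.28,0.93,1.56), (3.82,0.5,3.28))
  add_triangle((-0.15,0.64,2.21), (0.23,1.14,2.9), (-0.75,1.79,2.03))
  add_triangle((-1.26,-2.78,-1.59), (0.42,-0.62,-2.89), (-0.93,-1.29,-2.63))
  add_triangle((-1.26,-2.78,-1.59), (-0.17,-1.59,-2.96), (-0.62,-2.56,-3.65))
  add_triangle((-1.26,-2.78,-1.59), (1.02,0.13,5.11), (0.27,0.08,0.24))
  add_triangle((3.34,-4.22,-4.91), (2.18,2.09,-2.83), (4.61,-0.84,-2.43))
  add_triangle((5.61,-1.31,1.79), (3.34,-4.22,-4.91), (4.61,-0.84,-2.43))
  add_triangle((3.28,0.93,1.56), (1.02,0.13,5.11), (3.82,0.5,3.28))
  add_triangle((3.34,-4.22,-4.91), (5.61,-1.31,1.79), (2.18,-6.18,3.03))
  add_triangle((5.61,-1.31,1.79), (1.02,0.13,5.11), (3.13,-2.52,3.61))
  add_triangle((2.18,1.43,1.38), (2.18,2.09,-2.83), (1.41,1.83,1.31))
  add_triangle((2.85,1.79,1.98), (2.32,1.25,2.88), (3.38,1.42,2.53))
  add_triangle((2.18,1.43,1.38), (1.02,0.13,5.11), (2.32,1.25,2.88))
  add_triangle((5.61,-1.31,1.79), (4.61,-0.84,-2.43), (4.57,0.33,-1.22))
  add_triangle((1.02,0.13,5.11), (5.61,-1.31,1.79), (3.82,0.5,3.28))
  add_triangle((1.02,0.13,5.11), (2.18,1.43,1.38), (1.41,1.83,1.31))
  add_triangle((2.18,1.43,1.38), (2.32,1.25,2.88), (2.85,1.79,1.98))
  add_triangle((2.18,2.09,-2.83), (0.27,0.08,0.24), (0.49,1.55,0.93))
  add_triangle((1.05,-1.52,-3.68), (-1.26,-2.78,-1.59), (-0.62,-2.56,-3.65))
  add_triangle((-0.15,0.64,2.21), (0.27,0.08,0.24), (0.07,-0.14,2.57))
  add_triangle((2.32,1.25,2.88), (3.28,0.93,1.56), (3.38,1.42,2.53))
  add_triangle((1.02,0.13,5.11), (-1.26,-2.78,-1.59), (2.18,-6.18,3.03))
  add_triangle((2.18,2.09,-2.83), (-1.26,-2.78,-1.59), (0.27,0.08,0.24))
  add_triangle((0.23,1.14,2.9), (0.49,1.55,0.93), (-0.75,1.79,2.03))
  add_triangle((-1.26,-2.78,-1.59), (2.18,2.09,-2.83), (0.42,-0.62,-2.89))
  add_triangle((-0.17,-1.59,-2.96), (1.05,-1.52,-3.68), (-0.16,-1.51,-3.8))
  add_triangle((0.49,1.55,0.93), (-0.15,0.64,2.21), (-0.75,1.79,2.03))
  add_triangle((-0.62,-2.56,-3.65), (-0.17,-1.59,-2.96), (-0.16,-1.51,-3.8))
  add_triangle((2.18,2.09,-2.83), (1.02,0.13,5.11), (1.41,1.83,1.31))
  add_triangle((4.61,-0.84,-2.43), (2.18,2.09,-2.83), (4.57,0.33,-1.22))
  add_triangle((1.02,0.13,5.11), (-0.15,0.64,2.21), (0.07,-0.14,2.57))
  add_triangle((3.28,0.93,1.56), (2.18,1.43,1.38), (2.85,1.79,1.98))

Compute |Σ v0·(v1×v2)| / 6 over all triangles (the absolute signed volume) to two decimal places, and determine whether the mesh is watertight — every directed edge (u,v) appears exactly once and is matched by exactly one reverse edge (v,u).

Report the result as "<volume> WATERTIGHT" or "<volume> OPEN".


Per-triangle v0·(v1×v2)/6:
  t1: +0.8638
  t2: +21.7379
  t3: +1.9027
  t4: +1.2916
  t5: -0.0753
  t6: -0.0625
  t7: +0.3938
  t8: +4.8290
  t9: +0.3628
  t10: +9.3358
  t11: +9.9409
  t12: +3.0078
  t13: +0.3375
  t14: +1.6518
  t15: +5.7210
  t16: +0.7299
  t17: +6.8382
  t18: +0.4482
  t19: +0.3633
  t20: +0.0110
  t21: +1.9924
  t22: +0.8109
  t23: +2.6001
  t24: +0.2567
  t25: -1.0202
  t26: -0.0443
  t27: -0.4589
  t28: +10.6827
  t29: +13.8685
  t30: +1.3469
  t31: +39.1938
  t32: +8.9026
  t33: +1.4846
  t34: +0.4055
  t35: +0.1645
  t36: +4.5037
  t37: +5.5177
  t38: +1.5498
  t39: +0.0234
  t40: -0.3335
  t41: +1.0575
  t42: -0.0942
  t43: +0.1497
  t44: +8.6984
  t45: -0.5469
  t46: +0.7211
  t47: -0.1407
  t48: -0.3174
  t49: -0.5337
  t50: -0.0903
  t51: -2.0854
  t52: +3.7737
  t53: +0.3236
  t54: +0.0930
Σ = +172.0843 → |volume| = 172.08

Directed edges: 162 total, each appears once with its reverse present → watertight.

172.08 WATERTIGHT


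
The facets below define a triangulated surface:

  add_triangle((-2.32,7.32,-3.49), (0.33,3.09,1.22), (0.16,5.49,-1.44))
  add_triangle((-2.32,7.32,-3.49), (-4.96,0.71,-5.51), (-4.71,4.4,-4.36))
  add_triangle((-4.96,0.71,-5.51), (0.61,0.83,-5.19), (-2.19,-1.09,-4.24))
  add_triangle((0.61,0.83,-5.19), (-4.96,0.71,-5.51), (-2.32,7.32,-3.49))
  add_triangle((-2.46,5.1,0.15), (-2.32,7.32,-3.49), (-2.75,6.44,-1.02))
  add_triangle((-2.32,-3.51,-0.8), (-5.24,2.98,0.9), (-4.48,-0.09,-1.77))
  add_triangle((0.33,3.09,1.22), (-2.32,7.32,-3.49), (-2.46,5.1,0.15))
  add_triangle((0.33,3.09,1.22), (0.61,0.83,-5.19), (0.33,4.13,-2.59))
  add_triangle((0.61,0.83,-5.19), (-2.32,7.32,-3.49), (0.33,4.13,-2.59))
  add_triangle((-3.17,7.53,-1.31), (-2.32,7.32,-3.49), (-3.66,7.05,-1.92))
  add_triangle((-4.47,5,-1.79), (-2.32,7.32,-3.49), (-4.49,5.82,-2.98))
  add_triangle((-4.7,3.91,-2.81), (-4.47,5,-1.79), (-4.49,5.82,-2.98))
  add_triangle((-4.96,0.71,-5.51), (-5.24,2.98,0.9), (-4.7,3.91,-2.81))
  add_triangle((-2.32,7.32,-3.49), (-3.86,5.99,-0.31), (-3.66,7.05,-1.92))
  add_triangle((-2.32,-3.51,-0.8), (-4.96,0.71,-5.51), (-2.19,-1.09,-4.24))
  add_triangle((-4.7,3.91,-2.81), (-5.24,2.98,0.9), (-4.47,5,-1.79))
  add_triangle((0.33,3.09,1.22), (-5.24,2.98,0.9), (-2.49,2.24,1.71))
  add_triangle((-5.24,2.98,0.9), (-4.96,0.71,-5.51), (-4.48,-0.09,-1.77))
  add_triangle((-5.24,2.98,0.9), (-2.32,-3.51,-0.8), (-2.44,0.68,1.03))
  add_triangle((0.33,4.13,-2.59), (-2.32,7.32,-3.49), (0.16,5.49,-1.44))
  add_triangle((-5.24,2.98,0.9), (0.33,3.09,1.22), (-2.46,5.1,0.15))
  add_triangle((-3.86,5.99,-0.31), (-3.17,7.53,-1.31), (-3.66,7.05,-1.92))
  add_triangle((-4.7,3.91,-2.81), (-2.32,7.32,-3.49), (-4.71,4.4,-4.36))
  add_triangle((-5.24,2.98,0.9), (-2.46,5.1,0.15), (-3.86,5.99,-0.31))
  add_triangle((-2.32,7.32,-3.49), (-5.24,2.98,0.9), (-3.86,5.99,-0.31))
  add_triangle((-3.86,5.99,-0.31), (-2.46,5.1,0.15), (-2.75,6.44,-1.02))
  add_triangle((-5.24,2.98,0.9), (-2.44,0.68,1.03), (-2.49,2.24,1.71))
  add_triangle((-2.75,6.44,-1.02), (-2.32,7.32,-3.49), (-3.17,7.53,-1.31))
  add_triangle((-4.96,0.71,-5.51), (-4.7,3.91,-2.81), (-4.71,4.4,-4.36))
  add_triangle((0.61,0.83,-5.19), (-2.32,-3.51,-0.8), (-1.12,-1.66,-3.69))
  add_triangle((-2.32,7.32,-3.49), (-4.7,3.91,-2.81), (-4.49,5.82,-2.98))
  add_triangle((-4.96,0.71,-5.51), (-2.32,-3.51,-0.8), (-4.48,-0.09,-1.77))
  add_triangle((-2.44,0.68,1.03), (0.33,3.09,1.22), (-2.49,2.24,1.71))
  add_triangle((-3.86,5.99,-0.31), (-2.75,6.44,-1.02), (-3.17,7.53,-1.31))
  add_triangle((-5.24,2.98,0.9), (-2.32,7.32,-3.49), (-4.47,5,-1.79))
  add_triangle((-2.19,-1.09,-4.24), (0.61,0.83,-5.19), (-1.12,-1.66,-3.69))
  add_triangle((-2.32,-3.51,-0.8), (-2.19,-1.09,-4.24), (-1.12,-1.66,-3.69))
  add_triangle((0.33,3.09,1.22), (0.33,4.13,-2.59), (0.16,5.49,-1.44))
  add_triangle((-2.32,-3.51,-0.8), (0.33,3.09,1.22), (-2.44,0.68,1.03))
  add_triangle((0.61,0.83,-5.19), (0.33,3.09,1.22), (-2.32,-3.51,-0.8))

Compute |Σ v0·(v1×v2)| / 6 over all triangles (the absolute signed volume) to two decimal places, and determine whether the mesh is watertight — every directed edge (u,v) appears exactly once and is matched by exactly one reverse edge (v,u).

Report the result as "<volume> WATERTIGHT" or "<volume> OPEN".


178.70 WATERTIGHT

Per-triangle v0·(v1×v2)/6:
  t1: +4.3620
  t2: +7.8501
  t3: +8.1781
  t4: +33.2033
  t5: +0.1224
  t6: +7.9497
  t7: +6.8957
  t8: +1.4488
  t9: +8.9250
  t10: +2.5880
  t11: +2.6389
  t12: +1.7378
  t13: +13.5414
  t14: -0.9788
  t15: +7.8018
  t16: +5.0013
  t17: +2.7520
  t18: +9.9745
  t19: +3.3173
  t20: +3.7937
  t21: +4.9066
  t22: +1.8007
  t23: +5.7256
  t24: +2.2417
  t25: +7.7880
  t26: +1.1451
  t27: +1.2321
  t28: -0.0122
  t29: +5.0921
  t30: +0.1907
  t31: +2.1863
  t32: +9.1107
  t33: +0.0020
  t34: +0.1329
  t35: +5.0571
  t36: +2.8563
  t37: +2.7938
  t38: +0.7203
  t39: -0.0048
  t40: -5.3701
Σ = +178.6977 → |volume| = 178.70

Directed edges: 120 total, each appears once with its reverse present → watertight.


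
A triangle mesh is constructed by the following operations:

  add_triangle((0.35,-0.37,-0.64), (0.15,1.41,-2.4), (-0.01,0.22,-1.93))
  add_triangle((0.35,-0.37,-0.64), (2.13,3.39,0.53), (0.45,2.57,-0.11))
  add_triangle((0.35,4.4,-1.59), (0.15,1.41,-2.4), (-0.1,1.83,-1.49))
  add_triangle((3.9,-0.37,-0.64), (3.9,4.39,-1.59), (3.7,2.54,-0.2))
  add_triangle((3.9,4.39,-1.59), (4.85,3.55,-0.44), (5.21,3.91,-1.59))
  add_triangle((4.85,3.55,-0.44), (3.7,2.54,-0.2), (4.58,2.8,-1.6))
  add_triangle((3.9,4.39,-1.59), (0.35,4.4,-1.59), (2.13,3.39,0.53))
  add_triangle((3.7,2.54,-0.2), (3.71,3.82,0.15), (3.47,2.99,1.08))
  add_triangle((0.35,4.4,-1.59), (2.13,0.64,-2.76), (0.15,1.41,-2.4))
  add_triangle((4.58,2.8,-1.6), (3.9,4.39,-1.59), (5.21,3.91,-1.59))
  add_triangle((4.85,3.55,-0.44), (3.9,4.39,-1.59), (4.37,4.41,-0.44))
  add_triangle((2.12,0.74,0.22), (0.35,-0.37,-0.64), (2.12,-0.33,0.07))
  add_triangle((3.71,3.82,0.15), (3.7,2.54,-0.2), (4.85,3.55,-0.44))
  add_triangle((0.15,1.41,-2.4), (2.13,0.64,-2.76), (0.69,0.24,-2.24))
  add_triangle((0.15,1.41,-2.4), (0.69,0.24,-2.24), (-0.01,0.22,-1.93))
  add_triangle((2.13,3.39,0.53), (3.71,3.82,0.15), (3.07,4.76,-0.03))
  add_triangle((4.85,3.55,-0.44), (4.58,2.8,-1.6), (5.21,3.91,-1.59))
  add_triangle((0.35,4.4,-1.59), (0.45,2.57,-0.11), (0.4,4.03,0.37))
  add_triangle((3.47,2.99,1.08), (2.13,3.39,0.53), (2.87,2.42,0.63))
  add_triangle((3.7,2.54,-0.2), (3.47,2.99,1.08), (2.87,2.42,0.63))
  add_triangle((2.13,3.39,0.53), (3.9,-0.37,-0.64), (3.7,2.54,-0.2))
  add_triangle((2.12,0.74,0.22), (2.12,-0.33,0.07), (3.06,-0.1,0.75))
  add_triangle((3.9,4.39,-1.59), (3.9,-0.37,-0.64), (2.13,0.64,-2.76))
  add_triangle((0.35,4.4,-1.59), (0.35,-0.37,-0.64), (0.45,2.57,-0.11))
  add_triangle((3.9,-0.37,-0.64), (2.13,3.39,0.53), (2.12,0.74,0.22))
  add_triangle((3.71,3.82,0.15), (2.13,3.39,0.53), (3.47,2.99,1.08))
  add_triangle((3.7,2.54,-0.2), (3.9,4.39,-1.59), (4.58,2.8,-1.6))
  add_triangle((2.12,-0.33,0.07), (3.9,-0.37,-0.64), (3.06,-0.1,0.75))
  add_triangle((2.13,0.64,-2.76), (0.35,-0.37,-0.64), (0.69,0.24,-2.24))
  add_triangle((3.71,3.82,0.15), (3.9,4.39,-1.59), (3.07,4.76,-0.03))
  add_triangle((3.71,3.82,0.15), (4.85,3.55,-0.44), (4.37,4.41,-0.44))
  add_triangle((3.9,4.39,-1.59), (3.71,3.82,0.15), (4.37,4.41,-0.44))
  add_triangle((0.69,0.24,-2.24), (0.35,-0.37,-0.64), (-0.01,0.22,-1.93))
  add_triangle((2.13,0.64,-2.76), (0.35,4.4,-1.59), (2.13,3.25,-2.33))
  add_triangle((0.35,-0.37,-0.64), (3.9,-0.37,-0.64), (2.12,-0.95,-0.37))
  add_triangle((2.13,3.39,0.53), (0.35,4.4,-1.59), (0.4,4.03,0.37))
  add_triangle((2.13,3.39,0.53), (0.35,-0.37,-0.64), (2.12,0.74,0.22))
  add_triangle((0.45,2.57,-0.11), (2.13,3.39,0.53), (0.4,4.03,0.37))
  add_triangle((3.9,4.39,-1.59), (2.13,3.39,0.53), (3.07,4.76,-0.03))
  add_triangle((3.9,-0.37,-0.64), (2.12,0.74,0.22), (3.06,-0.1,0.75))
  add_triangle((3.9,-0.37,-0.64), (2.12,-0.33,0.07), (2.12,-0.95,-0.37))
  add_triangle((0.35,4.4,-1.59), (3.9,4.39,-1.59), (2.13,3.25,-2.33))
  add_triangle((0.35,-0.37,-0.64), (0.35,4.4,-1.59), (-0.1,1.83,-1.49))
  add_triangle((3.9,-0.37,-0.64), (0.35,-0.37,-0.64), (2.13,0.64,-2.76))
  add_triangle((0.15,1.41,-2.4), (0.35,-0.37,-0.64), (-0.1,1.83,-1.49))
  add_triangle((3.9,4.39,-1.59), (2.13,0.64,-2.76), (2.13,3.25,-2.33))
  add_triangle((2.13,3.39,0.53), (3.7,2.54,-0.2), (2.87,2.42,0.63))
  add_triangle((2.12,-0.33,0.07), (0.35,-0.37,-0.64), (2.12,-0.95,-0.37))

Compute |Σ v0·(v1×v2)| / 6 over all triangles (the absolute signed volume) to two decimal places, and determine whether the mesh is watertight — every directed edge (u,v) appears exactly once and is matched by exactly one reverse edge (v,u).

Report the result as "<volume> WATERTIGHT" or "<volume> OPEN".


Per-triangle v0·(v1×v2)/6:
  t1: -0.1523
  t2: -0.5515
  t3: +0.3634
  t4: +3.0450
  t5: +1.2903
  t6: +0.2217
  t7: +4.5749
  t8: +0.8638
  t9: +2.8122
  t10: +0.4782
  t11: +1.1564
  t12: -0.2296
  t13: +0.1873
  t14: +0.6266
  t15: +0.2573
  t16: +0.5529
  t17: +0.5913
  t18: -0.2812
  t19: -0.2408
  t20: -0.0573
  t21: +0.7021
  t22: -0.2254
  t23: +6.9380
  t24: -0.3671
  t25: +0.7879
  t26: +0.8554
  t27: -1.7211
  t28: +0.1566
  t29: +0.2292
  t30: +1.6923
  t31: +0.5153
  t32: +0.2395
  t33: +0.0982
  t34: +1.7086
  t35: +0.2787
  t36: +2.3893
  t37: -0.5787
  t38: -0.4454
  t39: -0.3975
  t40: +0.6957
  t41: +0.2053
  t42: +3.0040
  t43: -0.3699
  t44: +0.8466
  t45: -0.0607
  t46: +2.7179
  t47: -0.7544
  t48: -0.0937
Σ = +34.5551 → |volume| = 34.56

Directed edges: 144 total, each appears once with its reverse present → watertight.

34.56 WATERTIGHT


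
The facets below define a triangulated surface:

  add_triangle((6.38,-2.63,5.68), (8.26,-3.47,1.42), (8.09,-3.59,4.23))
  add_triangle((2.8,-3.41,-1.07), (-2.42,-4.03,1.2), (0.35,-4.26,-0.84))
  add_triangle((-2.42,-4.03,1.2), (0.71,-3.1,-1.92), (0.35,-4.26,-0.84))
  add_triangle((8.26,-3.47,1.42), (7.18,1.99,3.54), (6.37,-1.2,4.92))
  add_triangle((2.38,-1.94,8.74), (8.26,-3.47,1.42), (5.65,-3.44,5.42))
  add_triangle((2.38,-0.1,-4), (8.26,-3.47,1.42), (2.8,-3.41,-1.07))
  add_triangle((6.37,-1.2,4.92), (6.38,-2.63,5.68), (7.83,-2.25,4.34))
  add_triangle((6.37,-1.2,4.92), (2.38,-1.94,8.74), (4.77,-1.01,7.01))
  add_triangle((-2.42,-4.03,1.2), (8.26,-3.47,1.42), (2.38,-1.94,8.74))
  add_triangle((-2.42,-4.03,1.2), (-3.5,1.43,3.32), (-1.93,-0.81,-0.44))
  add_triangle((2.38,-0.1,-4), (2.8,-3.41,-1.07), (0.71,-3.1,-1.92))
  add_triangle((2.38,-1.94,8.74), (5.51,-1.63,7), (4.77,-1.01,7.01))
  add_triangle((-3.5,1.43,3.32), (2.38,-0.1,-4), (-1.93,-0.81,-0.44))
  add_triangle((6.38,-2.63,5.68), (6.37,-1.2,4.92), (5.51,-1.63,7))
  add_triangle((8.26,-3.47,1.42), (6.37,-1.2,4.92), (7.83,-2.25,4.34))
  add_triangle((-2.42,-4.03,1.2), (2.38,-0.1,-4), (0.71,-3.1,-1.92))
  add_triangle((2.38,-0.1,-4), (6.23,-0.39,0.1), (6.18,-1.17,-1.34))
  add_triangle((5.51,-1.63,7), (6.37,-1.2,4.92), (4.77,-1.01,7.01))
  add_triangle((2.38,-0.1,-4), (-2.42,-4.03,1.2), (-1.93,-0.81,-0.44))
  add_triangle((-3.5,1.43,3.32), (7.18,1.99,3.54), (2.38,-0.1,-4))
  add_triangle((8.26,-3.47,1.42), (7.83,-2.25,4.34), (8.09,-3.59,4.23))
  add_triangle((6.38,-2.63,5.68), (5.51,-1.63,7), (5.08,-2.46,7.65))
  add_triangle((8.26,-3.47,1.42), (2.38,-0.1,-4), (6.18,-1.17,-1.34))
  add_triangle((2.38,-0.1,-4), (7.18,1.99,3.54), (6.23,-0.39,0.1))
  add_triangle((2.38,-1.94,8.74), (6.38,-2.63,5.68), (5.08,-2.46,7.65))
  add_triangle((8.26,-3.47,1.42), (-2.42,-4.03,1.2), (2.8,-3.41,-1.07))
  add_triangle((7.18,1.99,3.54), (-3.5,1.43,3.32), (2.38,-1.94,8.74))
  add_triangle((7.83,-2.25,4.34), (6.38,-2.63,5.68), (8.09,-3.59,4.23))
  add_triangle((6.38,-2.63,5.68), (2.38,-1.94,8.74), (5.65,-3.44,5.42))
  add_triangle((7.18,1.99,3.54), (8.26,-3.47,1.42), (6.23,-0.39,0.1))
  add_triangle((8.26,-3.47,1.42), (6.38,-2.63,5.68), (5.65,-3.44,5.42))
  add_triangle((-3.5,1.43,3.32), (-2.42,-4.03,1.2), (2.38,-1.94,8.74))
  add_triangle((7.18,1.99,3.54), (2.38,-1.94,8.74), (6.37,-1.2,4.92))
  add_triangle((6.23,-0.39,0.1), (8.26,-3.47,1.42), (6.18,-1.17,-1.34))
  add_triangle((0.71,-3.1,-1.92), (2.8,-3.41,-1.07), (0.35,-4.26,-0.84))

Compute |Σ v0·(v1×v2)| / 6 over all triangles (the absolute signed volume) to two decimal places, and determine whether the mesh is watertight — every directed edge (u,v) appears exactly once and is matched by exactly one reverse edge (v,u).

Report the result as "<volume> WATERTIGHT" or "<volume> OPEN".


Per-triangle v0·(v1×v2)/6:
  t1: -1.4040
  t2: +2.7920
  t3: +1.9115
  t4: +21.6762
  t5: -6.4730
  t6: +15.4804
  t7: +3.2081
  t8: -4.4505
  t9: +55.7872
  t10: +5.6263
  t11: +5.3770
  t12: +3.1839
  t13: +2.7803
  t14: +3.6880
  t15: +0.6107
  t16: +2.3008
  t17: +3.3569
  t18: +1.7657
  t19: +5.0237
  t20: +10.2718
  t21: +4.8515
  t22: +2.9477
  t23: +5.6809
  t24: +10.4029
  t25: +0.6127
  t26: +15.7475
  t27: +37.4281
  t28: +3.8039
  t29: +7.4239
  t30: +13.7617
  t31: +7.0364
  t32: +32.8149
  t33: +21.3162
  t34: +5.4596
  t35: +2.2129
Σ = +304.0137 → |volume| = 304.01

Directed edges: 105 total; 3 unmatched, e.g. (2.38,-1.94,8.74)→(5.51,-1.63,7) → open.

304.01 OPEN


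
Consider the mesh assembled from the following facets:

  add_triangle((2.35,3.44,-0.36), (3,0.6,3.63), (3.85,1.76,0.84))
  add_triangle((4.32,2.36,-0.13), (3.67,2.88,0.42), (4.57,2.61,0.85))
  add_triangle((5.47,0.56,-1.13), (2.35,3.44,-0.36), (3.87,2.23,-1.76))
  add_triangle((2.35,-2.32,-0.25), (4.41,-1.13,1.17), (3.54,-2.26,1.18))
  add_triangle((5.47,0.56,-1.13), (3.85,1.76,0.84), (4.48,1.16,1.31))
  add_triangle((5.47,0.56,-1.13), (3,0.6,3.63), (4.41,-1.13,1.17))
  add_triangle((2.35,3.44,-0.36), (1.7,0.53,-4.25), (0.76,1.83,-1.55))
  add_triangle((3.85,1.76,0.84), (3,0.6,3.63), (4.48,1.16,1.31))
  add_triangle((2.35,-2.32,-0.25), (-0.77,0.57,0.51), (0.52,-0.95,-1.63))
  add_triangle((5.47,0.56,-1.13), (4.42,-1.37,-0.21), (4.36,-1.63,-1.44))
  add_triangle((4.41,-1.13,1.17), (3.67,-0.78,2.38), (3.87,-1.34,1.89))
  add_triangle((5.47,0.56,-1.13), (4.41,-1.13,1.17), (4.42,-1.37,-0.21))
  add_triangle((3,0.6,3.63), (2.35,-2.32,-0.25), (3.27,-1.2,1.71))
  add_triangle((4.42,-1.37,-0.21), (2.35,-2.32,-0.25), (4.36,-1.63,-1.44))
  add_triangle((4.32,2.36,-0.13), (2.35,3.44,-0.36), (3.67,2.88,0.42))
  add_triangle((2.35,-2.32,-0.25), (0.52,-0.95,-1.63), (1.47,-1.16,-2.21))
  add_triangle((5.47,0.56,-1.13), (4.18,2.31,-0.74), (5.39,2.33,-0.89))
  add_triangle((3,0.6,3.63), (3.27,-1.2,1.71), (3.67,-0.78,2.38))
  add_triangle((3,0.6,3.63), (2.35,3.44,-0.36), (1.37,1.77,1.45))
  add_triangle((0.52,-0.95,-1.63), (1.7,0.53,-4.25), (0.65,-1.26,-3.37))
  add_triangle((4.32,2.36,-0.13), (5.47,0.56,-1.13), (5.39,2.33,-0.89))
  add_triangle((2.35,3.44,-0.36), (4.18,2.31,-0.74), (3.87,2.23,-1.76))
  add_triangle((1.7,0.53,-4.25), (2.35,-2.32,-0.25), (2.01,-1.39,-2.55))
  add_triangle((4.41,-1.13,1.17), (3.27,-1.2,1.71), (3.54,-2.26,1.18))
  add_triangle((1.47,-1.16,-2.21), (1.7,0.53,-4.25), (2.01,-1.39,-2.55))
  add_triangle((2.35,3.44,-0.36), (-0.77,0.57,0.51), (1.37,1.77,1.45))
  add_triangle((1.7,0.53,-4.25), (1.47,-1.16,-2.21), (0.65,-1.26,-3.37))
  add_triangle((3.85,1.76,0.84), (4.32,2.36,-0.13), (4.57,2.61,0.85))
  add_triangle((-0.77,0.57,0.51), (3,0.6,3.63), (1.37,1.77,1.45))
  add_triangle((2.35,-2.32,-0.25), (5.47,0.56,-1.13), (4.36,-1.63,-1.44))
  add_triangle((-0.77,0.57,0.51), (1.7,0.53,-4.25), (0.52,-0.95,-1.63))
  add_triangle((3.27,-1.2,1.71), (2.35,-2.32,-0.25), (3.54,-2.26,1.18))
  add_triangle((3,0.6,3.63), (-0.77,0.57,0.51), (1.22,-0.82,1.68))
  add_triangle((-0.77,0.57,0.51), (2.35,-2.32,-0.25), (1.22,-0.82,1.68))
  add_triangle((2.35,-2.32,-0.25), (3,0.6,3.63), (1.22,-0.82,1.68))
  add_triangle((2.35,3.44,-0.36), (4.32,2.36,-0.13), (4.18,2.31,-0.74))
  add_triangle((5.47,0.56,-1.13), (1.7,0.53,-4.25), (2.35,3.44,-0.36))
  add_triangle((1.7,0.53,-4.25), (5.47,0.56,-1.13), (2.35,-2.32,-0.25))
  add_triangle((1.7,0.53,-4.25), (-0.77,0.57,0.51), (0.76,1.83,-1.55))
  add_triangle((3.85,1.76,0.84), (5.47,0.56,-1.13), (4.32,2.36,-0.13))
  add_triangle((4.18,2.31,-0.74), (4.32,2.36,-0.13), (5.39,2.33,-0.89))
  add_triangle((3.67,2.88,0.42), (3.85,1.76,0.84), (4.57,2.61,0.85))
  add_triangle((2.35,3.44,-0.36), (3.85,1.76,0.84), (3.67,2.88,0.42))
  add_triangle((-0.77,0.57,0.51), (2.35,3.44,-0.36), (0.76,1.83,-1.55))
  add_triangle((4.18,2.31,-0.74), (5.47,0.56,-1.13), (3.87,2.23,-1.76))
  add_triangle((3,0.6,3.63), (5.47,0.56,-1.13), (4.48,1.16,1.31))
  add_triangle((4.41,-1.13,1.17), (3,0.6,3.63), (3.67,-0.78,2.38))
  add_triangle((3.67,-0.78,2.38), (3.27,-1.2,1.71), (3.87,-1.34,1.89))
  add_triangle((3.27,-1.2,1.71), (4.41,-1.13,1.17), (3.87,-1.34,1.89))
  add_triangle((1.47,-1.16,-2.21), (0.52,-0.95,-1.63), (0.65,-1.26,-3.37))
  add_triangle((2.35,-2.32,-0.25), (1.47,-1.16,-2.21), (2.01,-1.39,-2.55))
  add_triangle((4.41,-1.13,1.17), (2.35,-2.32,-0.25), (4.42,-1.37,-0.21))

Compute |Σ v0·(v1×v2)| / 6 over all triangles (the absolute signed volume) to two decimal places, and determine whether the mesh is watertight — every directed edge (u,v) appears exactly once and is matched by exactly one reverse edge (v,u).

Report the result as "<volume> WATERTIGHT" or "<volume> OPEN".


68.12 WATERTIGHT

Per-triangle v0·(v1×v2)/6:
  t1: +4.0847
  t2: +0.5789
  t3: -3.0114
  t4: +1.1726
  t5: +1.7380
  t6: +6.6828
  t7: +2.2208
  t8: +1.5308
  t9: +0.1905
  t10: +2.2270
  t11: +0.4619
  t12: +2.4440
  t13: +0.2665
  t14: +1.4171
  t15: +1.0058
  t16: +0.5308
  t17: +0.1832
  t18: +0.2095
  t19: +2.0878
  t20: -0.4131
  t21: +0.8453
  t22: +1.6071
  t23: +1.0734
  t24: +0.7736
  t25: +0.2978
  t26: +1.1395
  t27: +1.4072
  t28: +0.3221
  t29: +1.1536
  t30: -1.7047
  t31: +0.5216
  t32: -0.2413
  t33: +0.8408
  t34: +0.1993
  t35: +1.9300
  t36: +0.9480
  t37: +11.4128
  t38: +9.0250
  t39: +0.7190
  t40: +1.9097
  t41: +0.2856
  t42: -0.0138
  t43: -0.0953
  t44: +1.0631
  t45: +1.8546
  t46: +2.1204
  t47: +1.0807
  t48: +0.0615
  t49: +0.0140
  t50: +0.1611
  t51: +0.2116
  t52: +1.5933
Σ = +68.1247 → |volume| = 68.12

Directed edges: 156 total, each appears once with its reverse present → watertight.


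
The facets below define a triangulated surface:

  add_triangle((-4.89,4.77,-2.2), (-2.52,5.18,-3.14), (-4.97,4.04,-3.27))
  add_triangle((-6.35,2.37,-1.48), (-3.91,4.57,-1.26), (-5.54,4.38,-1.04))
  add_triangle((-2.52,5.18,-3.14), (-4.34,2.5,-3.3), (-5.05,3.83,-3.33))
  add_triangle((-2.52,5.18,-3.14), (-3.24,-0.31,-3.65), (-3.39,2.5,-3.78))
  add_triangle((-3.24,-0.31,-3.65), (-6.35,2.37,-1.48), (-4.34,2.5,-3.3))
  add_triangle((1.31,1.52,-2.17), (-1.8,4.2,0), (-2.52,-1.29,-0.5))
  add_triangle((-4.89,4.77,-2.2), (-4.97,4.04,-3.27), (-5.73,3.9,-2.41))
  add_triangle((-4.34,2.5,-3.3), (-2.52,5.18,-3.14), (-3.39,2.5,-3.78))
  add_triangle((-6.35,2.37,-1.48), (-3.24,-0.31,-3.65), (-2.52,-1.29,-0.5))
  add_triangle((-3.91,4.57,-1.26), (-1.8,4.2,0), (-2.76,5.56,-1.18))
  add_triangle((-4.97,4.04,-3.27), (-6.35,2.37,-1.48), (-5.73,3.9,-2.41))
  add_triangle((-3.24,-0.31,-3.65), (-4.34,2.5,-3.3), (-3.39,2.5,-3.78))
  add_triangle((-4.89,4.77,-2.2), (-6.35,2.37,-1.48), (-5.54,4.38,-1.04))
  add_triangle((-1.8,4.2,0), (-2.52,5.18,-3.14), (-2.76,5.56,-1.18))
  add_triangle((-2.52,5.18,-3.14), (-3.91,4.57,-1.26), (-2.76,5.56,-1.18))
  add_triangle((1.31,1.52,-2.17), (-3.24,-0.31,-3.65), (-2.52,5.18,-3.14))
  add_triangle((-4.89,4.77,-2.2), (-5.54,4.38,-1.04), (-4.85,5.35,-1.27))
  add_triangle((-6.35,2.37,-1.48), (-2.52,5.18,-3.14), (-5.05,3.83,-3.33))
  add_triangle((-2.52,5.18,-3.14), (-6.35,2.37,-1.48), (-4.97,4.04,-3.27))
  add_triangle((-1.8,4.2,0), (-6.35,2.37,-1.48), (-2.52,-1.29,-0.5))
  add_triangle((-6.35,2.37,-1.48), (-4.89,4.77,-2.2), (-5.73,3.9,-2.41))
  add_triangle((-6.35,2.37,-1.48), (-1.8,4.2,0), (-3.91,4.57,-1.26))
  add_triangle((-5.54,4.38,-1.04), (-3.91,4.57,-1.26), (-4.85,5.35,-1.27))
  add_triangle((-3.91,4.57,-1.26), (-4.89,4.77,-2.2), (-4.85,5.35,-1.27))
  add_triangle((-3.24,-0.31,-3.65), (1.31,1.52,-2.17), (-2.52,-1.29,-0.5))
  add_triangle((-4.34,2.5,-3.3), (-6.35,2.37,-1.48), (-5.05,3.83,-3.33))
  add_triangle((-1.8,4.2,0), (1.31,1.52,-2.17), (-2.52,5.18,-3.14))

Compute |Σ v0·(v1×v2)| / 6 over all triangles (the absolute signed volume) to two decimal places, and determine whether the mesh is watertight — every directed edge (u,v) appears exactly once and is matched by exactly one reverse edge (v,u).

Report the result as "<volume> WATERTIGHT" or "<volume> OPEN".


55.14 OPEN

Per-triangle v0·(v1×v2)/6:
  t1: +3.6150
  t2: -1.6803
  t3: +2.1904
  t4: +0.5734
  t5: +6.3762
  t6: -5.3542
  t7: +1.5343
  t8: +2.7581
  t9: +6.9742
  t10: +1.2792
  t11: +1.4516
  t12: +2.3624
  t13: +3.3777
  t14: +0.5812
  t15: +3.1178
  t16: +10.4459
  t17: +1.4939
  t18: +4.4049
  t19: -3.5714
  t20: +1.3165
  t21: +1.3724
  t22: +2.6832
  t23: -0.2452
  t24: +0.3101
  t25: +0.3035
  t26: +2.7056
  t27: +4.7669
Σ = +55.1431 → |volume| = 55.14

Directed edges: 81 total; 3 unmatched, e.g. (-4.89,4.77,-2.2)→(-2.52,5.18,-3.14) → open.


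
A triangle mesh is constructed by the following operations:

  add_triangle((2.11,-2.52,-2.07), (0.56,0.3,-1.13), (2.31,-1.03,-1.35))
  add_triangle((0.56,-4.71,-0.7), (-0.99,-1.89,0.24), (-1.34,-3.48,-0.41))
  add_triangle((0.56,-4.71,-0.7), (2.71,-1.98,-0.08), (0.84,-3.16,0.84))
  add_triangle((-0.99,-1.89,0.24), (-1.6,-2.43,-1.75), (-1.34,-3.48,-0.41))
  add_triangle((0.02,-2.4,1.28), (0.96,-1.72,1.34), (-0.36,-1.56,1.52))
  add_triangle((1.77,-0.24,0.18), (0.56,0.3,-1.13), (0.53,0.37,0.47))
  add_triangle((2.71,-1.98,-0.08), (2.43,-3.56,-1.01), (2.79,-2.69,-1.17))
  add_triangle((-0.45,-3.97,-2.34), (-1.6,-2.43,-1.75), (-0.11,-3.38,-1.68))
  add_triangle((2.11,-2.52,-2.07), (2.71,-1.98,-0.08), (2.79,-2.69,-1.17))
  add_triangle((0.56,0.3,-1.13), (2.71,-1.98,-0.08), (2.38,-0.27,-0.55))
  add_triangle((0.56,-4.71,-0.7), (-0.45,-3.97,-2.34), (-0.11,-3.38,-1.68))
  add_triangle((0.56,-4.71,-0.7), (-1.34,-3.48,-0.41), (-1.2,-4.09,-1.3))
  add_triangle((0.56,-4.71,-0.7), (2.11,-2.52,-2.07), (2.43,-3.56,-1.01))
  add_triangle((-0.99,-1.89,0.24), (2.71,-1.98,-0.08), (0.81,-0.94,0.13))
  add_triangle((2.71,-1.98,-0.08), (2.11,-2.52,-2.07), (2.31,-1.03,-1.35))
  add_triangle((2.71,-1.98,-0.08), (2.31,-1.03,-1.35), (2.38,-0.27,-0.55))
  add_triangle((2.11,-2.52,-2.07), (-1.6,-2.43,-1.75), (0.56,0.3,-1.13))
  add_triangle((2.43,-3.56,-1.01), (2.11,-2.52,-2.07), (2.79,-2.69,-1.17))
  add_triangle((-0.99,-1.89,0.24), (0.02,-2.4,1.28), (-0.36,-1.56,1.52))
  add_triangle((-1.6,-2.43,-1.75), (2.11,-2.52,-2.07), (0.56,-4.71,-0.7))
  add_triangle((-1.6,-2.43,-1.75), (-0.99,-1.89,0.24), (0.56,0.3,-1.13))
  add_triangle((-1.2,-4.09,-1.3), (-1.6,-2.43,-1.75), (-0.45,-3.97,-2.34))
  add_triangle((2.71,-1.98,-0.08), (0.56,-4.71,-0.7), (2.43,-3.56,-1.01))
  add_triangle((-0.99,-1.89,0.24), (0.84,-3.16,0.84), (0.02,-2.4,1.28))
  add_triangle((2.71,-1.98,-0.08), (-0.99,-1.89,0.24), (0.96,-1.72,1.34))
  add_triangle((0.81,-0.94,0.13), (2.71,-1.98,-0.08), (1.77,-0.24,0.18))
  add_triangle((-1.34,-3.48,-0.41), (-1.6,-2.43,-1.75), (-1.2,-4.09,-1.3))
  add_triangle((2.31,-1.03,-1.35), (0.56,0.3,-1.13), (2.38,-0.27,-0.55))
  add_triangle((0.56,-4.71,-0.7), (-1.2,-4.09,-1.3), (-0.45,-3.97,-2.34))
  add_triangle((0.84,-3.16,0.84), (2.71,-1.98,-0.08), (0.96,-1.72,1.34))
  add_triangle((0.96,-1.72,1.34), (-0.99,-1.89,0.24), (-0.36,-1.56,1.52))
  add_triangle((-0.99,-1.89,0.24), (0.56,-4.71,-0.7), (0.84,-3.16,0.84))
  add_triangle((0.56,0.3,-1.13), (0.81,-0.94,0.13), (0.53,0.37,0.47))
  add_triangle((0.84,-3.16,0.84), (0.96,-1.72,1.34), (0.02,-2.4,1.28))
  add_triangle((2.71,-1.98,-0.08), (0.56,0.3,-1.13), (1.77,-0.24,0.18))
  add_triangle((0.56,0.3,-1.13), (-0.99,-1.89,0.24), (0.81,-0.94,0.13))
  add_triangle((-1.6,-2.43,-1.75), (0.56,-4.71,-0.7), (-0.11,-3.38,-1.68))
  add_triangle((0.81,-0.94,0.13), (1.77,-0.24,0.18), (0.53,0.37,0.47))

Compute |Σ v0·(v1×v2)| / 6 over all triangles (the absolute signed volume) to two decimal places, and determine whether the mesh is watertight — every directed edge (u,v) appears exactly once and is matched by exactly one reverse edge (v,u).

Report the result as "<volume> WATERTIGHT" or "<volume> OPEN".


22.80 WATERTIGHT

Per-triangle v0·(v1×v2)/6:
  t1: +0.6652
  t2: +0.6149
  t3: +2.4659
  t4: +0.4009
  t5: +0.3233
  t6: +0.2009
  t7: +0.6006
  t8: -0.2162
  t9: +0.1102
  t10: -0.5851
  t11: +0.1492
  t12: +1.0948
  t13: +1.9874
  t14: +0.1485
  t15: +1.1629
  t16: +0.7079
  t17: +2.0174
  t18: +0.6728
  t19: +0.3914
  t20: +4.4878
  t21: -0.3738
  t22: +1.1283
  t23: +1.2717
  t24: +0.5900
  t25: -1.5181
  t26: +0.1097
  t27: +0.6335
  t28: +0.4225
  t29: +1.8155
  t30: +1.1758
  t31: -0.6134
  t32: +1.4387
  t33: -0.2116
  t34: +0.4573
  t35: +0.6041
  t36: -0.4493
  t37: -1.1882
  t38: +0.1081
Σ = +22.8014 → |volume| = 22.80

Directed edges: 114 total, each appears once with its reverse present → watertight.


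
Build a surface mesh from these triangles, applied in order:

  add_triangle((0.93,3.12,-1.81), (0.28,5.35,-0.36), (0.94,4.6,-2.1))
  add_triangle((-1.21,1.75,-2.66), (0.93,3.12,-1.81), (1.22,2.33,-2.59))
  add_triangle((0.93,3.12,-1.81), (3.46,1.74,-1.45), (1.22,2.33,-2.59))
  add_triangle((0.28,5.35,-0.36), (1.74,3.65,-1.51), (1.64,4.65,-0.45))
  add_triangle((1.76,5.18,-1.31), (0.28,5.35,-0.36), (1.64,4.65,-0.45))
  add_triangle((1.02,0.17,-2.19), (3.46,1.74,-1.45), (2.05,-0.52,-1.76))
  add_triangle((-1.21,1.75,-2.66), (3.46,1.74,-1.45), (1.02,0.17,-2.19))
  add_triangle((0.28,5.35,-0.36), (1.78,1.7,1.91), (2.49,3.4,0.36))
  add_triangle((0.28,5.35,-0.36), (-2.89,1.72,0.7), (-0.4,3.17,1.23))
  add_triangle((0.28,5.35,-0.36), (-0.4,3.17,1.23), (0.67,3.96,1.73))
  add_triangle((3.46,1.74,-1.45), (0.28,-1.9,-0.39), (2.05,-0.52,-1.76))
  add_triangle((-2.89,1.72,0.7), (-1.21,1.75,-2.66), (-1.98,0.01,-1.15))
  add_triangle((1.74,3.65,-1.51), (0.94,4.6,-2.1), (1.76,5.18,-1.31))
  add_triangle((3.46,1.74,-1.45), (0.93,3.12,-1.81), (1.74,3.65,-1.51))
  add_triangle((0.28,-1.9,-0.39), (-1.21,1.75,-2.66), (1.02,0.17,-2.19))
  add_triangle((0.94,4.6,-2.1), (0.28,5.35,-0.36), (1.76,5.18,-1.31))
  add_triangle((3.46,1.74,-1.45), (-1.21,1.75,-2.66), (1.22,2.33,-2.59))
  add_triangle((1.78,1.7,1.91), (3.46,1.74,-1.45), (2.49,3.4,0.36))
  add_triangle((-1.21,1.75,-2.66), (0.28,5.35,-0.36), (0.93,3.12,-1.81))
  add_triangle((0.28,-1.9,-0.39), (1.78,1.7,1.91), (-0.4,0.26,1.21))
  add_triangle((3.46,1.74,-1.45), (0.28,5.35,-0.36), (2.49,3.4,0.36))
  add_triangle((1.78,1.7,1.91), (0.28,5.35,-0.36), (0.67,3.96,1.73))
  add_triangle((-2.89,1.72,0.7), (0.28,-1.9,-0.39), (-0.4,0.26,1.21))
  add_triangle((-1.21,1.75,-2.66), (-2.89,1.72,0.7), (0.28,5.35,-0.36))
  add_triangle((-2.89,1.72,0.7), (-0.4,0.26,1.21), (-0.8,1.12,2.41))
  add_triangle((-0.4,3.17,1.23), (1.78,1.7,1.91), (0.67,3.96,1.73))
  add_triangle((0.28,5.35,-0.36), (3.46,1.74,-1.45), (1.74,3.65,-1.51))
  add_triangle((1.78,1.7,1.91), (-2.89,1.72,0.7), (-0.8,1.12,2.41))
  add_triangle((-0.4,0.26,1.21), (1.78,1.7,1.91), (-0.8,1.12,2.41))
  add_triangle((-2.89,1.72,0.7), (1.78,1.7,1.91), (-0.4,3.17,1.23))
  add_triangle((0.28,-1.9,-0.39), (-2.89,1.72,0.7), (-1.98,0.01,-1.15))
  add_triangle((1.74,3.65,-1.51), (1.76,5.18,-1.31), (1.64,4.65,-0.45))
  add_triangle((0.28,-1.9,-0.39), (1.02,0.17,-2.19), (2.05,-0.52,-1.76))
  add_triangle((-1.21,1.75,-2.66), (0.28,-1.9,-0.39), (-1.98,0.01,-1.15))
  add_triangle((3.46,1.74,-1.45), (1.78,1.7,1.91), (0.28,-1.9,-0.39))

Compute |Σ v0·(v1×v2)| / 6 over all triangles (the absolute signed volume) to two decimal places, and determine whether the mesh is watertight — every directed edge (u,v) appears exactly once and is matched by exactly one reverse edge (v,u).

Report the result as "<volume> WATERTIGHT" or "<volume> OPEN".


Per-triangle v0·(v1×v2)/6:
  t1: -0.2264
  t2: +1.5645
  t3: +1.7736
  t4: -1.3852
  t5: +1.0153
  t6: +1.3982
  t7: +3.0235
  t8: +3.2857
  t9: +3.4235
  t10: +1.6030
  t11: +0.8164
  t12: +2.4703
  t13: +0.7199
  t14: +1.0785
  t15: +1.6700
  t16: +1.7776
  t17: +0.3077
  t18: +2.6382
  t19: +3.5950
  t20: +0.9225
  t21: +4.5166
  t22: +2.1750
  t23: +0.9259
  t24: +7.7019
  t25: +0.3218
  t26: +0.5688
  t27: +1.9572
  t28: +2.2195
  t29: +0.2937
  t30: +1.8002
  t31: +1.1792
  t32: +0.3437
  t33: +0.8432
  t34: +1.5443
  t35: +2.9992
Σ = +60.8618 → |volume| = 60.86

Directed edges: 105 total; 3 unmatched, e.g. (0.94,4.6,-2.1)→(0.93,3.12,-1.81) → open.

60.86 OPEN


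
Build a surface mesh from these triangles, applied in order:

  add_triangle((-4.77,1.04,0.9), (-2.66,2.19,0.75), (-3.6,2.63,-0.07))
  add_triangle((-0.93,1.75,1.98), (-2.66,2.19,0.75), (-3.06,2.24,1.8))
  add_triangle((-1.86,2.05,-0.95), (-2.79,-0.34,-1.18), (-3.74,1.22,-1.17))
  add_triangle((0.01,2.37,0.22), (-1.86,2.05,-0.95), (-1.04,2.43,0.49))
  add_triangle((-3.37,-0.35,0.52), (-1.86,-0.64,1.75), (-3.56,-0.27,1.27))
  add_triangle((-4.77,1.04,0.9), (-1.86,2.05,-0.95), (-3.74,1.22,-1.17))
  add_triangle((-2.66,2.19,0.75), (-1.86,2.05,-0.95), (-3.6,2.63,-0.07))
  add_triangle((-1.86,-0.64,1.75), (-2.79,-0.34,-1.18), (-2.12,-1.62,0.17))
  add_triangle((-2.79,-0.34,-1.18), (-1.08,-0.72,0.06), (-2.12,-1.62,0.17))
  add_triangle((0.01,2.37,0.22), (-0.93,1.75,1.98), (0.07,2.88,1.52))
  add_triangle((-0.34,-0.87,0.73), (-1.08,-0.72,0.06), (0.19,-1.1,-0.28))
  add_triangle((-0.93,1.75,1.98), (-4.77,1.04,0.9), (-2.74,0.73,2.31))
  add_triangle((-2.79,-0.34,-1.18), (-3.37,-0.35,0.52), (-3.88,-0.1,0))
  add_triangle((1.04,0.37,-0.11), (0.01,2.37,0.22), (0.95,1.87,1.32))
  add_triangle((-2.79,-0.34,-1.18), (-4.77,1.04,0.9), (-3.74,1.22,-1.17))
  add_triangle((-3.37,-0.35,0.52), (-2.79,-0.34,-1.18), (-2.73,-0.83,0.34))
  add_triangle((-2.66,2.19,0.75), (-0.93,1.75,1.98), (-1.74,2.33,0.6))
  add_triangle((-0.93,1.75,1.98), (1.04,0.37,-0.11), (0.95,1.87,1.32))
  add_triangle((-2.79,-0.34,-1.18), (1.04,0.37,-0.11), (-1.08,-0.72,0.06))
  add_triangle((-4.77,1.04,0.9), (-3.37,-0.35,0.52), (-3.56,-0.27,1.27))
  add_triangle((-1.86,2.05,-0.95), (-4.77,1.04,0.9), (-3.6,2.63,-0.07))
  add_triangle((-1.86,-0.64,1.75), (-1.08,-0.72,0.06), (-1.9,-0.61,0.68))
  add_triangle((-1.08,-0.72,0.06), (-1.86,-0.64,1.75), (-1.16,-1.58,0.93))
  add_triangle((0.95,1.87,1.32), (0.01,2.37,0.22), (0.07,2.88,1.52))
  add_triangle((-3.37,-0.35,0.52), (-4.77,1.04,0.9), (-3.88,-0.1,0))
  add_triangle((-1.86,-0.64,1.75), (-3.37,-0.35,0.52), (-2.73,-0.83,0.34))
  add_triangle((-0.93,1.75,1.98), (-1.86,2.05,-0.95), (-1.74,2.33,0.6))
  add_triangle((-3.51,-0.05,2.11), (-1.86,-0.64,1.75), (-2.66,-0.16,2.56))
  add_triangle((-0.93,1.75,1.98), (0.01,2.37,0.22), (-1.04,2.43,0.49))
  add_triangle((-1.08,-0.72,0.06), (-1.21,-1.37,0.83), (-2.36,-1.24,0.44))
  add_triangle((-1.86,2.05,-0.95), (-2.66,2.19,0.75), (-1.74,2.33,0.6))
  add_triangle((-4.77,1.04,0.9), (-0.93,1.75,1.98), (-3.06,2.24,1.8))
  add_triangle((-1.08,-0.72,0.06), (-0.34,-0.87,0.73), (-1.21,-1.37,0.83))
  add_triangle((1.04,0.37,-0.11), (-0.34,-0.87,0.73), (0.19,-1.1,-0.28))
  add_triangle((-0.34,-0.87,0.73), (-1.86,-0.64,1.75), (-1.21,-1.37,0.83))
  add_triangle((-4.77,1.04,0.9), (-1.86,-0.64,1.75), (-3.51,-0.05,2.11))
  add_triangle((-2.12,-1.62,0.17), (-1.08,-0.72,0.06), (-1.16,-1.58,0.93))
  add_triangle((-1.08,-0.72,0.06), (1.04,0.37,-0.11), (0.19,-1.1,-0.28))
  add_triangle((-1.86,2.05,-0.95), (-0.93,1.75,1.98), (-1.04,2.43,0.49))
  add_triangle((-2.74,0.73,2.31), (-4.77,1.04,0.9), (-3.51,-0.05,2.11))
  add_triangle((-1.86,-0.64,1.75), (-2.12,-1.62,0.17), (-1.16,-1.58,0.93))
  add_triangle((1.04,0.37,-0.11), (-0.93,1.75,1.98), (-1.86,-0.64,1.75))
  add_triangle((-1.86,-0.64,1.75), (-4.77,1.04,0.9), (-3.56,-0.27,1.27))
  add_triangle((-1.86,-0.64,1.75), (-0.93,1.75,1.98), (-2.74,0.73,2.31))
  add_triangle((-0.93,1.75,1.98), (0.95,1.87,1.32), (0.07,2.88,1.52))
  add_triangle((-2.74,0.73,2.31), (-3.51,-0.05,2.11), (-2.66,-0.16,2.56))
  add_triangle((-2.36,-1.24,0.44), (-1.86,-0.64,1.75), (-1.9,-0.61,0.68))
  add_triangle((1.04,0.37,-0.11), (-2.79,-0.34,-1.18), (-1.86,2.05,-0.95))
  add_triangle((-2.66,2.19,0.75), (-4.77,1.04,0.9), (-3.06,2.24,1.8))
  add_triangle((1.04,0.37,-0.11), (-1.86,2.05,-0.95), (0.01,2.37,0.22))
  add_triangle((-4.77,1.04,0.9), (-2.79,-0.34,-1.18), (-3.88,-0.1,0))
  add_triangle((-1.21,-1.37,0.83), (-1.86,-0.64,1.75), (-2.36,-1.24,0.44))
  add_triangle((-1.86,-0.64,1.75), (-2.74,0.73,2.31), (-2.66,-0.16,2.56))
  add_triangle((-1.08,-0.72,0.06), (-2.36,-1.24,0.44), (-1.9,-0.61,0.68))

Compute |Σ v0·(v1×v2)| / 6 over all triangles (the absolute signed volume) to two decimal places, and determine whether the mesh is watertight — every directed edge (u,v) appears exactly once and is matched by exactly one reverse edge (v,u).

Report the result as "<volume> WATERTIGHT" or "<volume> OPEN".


29.03 OPEN

Per-triangle v0·(v1×v2)/6:
  t1: +1.3230
  t2: +0.6217
  t3: +0.5632
  t4: +0.6682
  t5: +0.2628
  t6: +2.0337
  t7: +0.4678
  t8: +1.4011
  t9: -0.0354
  t10: +0.5053
  t11: +0.1882
  t12: +2.0153
  t13: +0.2909
  t14: +0.5240
  t15: +1.9629
  t16: +0.4920
  t17: +0.6357
  t18: -0.0127
  t19: +0.0920
  t20: +0.6123
  t21: +0.9288
  t22: -0.1326
  t23: -0.3326
  t24: +0.4400
  t25: +0.5442
  t26: +0.4694
  t27: +0.0208
  t28: +0.2998
  t29: +0.6561
  t30: +0.0771
  t31: +0.6118
  t32: +0.7525
  t33: +0.0162
  t34: +0.1742
  t35: +0.1932
  t36: +0.2966
  t37: -0.0246
  t38: -0.0042
  t39: +0.7475
  t40: +1.3148
  t41: +0.6234
  t42: +0.5532
  t43: +0.6663
  t44: +0.7450
  t45: +0.6141
  t46: +0.4797
  t47: +0.1711
  t48: +0.5636
  t49: +1.2547
  t50: +0.5743
  t51: +0.7314
  t52: +0.4854
  t53: -0.0925
  t54: +0.0020
Σ = +29.0329 → |volume| = 29.03

Directed edges: 162 total; 6 unmatched, e.g. (-1.86,-0.64,1.75)→(-2.79,-0.34,-1.18) → open.
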